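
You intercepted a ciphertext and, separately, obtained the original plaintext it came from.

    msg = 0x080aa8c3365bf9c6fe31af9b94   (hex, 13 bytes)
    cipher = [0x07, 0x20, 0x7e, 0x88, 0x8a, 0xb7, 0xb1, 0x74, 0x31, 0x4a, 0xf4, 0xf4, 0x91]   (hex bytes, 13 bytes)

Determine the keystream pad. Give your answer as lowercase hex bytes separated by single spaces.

0f 2a d6 4b bc ec 48 b2 cf 7b 5b 6f 05

Since cipher = msg ⊕ pad, XORing both sides with msg gives pad = msg ⊕ cipher.
00001000 ^ 00000111 = 00001111
00001010 ^ 00100000 = 00101010
10101000 ^ 01111110 = 11010110
11000011 ^ 10001000 = 01001011
00110110 ^ 10001010 = 10111100
01011011 ^ 10110111 = 11101100
11111001 ^ 10110001 = 01001000
11000110 ^ 01110100 = 10110010
11111110 ^ 00110001 = 11001111
00110001 ^ 01001010 = 01111011
10101111 ^ 11110100 = 01011011
10011011 ^ 11110100 = 01101111
10010100 ^ 10010001 = 00000101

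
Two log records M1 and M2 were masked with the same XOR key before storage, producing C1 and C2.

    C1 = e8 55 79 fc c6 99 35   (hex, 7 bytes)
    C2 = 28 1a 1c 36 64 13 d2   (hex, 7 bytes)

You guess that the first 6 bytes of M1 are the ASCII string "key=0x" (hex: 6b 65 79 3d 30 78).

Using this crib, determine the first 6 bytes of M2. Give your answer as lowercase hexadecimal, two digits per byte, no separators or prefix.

First, C1 ⊕ C2 = (M1 ⊕ K) ⊕ (M2 ⊕ K) = M1 ⊕ M2, so the key drops out. Then M2 = (M1 ⊕ M2) ⊕ M1 over the first 6 bytes.
byte 0: (e8 ^ 28) ^ 6b = c0 ^ 6b = ab
byte 1: (55 ^ 1a) ^ 65 = 4f ^ 65 = 2a
byte 2: (79 ^ 1c) ^ 79 = 65 ^ 79 = 1c
byte 3: (fc ^ 36) ^ 3d = ca ^ 3d = f7
byte 4: (c6 ^ 64) ^ 30 = a2 ^ 30 = 92
byte 5: (99 ^ 13) ^ 78 = 8a ^ 78 = f2

ab2a1cf792f2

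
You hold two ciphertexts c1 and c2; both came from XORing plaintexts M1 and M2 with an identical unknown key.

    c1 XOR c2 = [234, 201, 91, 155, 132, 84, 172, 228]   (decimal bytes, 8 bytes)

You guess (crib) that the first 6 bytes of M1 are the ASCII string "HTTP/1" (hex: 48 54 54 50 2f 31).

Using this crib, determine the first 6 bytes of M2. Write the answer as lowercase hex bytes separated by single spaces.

a2 9d 0f cb ab 65

Since c1 ⊕ c2 = M1 ⊕ M2, XORing with the guessed M1 bytes yields the corresponding M2 bytes: M2 = (c1 ⊕ c2) ⊕ M1.
ea XOR 48 = a2
c9 XOR 54 = 9d
5b XOR 54 = 0f
9b XOR 50 = cb
84 XOR 2f = ab
54 XOR 31 = 65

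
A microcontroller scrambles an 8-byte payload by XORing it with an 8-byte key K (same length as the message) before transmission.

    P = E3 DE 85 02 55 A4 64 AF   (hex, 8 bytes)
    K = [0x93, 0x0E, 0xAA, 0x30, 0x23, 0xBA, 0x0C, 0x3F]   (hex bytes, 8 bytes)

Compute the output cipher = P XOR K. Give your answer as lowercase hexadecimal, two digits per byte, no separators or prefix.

70d02f32761e6890

XOR is its own inverse, so applying the key byte-wise gives the result directly.
byte 0: e3 XOR 93 = 70
byte 1: de XOR 0e = d0
byte 2: 85 XOR aa = 2f
byte 3: 02 XOR 30 = 32
byte 4: 55 XOR 23 = 76
byte 5: a4 XOR ba = 1e
byte 6: 64 XOR 0c = 68
byte 7: af XOR 3f = 90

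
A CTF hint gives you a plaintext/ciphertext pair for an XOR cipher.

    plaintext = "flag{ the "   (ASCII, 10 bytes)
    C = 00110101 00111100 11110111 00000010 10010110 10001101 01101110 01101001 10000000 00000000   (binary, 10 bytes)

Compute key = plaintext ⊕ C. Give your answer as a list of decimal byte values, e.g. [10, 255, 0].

[83, 80, 150, 101, 237, 173, 26, 1, 229, 32]

Since C = plaintext ⊕ key, XORing both sides with plaintext gives key = plaintext ⊕ C.
102 ⊕  53 =  83
108 ⊕  60 =  80
 97 ⊕ 247 = 150
103 ⊕   2 = 101
123 ⊕ 150 = 237
 32 ⊕ 141 = 173
116 ⊕ 110 =  26
104 ⊕ 105 =   1
101 ⊕ 128 = 229
 32 ⊕   0 =  32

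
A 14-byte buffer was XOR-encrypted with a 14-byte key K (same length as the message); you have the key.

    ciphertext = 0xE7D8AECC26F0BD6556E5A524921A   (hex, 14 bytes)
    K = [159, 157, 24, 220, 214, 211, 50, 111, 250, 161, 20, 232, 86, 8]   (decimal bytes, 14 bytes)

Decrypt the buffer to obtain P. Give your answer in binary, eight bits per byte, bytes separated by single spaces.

01111000 01000101 10110110 00010000 11110000 00100011 10001111 00001010 10101100 01000100 10110001 11001100 11000100 00010010

XOR is its own inverse, so applying the key byte-wise gives the result directly.
11100111 ⊕ 10011111 = 01111000
11011000 ⊕ 10011101 = 01000101
10101110 ⊕ 00011000 = 10110110
11001100 ⊕ 11011100 = 00010000
00100110 ⊕ 11010110 = 11110000
11110000 ⊕ 11010011 = 00100011
10111101 ⊕ 00110010 = 10001111
01100101 ⊕ 01101111 = 00001010
01010110 ⊕ 11111010 = 10101100
11100101 ⊕ 10100001 = 01000100
10100101 ⊕ 00010100 = 10110001
00100100 ⊕ 11101000 = 11001100
10010010 ⊕ 01010110 = 11000100
00011010 ⊕ 00001000 = 00010010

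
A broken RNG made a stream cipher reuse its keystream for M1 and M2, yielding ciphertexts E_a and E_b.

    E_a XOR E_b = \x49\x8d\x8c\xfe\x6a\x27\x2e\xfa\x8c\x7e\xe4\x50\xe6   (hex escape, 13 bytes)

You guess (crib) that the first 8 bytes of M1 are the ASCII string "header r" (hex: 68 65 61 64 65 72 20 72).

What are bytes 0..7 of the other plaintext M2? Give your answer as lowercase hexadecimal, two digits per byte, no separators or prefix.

Since E_a ⊕ E_b = M1 ⊕ M2, XORing with the guessed M1 bytes yields the corresponding M2 bytes: M2 = (E_a ⊕ E_b) ⊕ M1.
byte 0:  73 xor 104 =  33
byte 1: 141 xor 101 = 232
byte 2: 140 xor  97 = 237
byte 3: 254 xor 100 = 154
byte 4: 106 xor 101 =  15
byte 5:  39 xor 114 =  85
byte 6:  46 xor  32 =  14
byte 7: 250 xor 114 = 136

21e8ed9a0f550e88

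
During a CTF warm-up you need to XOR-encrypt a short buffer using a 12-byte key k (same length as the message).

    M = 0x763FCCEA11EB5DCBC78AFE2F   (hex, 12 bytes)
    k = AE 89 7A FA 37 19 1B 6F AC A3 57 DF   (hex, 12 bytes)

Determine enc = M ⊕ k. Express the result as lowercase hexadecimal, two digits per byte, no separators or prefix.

76 ⊕ ae = d8
3f ⊕ 89 = b6
cc ⊕ 7a = b6
ea ⊕ fa = 10
11 ⊕ 37 = 26
eb ⊕ 19 = f2
5d ⊕ 1b = 46
cb ⊕ 6f = a4
c7 ⊕ ac = 6b
8a ⊕ a3 = 29
fe ⊕ 57 = a9
2f ⊕ df = f0

d8b6b61026f246a46b29a9f0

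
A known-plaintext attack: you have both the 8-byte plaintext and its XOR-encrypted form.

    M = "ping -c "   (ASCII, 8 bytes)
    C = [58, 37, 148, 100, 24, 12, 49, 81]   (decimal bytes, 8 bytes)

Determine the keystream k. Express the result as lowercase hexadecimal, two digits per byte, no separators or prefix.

Since C = M ⊕ k, XORing both sides with M gives k = M ⊕ C.
01110000 XOR 00111010 = 01001010
01101001 XOR 00100101 = 01001100
01101110 XOR 10010100 = 11111010
01100111 XOR 01100100 = 00000011
00100000 XOR 00011000 = 00111000
00101101 XOR 00001100 = 00100001
01100011 XOR 00110001 = 01010010
00100000 XOR 01010001 = 01110001

4a4cfa0338215271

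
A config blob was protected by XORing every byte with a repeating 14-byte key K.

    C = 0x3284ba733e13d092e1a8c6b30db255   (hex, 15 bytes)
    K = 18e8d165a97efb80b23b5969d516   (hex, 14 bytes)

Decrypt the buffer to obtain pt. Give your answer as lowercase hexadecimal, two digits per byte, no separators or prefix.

The 14-byte key repeats, so the effective keystream is 18 e8 d1 65 a9 7e fb 80 b2 3b 59 69 d5 16 18.
byte 0:  50 XOR  24 =  42
byte 1: 132 XOR 232 = 108
byte 2: 186 XOR 209 = 107
byte 3: 115 XOR 101 =  22
byte 4:  62 XOR 169 = 151
byte 5:  19 XOR 126 = 109
byte 6: 208 XOR 251 =  43
byte 7: 146 XOR 128 =  18
byte 8: 225 XOR 178 =  83
byte 9: 168 XOR  59 = 147
byte 10: 198 XOR  89 = 159
byte 11: 179 XOR 105 = 218
byte 12:  13 XOR 213 = 216
byte 13: 178 XOR  22 = 164
byte 14:  85 XOR  24 =  77

2a6c6b16976d2b1253939fdad8a44d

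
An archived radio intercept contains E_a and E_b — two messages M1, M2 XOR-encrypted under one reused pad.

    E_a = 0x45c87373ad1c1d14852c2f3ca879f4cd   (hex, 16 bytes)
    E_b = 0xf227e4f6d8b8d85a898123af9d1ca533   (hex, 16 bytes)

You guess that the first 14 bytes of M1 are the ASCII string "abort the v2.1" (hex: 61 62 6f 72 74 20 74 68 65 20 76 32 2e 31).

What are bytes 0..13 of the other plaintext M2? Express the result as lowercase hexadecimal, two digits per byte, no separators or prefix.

First, E_a ⊕ E_b = (M1 ⊕ K) ⊕ (M2 ⊕ K) = M1 ⊕ M2, so the key drops out. Then M2 = (M1 ⊕ M2) ⊕ M1 over the first 14 bytes.
byte 0: (45 ⊕ f2) ⊕ 61 = b7 ⊕ 61 = d6
byte 1: (c8 ⊕ 27) ⊕ 62 = ef ⊕ 62 = 8d
byte 2: (73 ⊕ e4) ⊕ 6f = 97 ⊕ 6f = f8
byte 3: (73 ⊕ f6) ⊕ 72 = 85 ⊕ 72 = f7
byte 4: (ad ⊕ d8) ⊕ 74 = 75 ⊕ 74 = 01
byte 5: (1c ⊕ b8) ⊕ 20 = a4 ⊕ 20 = 84
byte 6: (1d ⊕ d8) ⊕ 74 = c5 ⊕ 74 = b1
byte 7: (14 ⊕ 5a) ⊕ 68 = 4e ⊕ 68 = 26
byte 8: (85 ⊕ 89) ⊕ 65 = 0c ⊕ 65 = 69
byte 9: (2c ⊕ 81) ⊕ 20 = ad ⊕ 20 = 8d
byte 10: (2f ⊕ 23) ⊕ 76 = 0c ⊕ 76 = 7a
byte 11: (3c ⊕ af) ⊕ 32 = 93 ⊕ 32 = a1
byte 12: (a8 ⊕ 9d) ⊕ 2e = 35 ⊕ 2e = 1b
byte 13: (79 ⊕ 1c) ⊕ 31 = 65 ⊕ 31 = 54

d68df8f70184b126698d7aa11b54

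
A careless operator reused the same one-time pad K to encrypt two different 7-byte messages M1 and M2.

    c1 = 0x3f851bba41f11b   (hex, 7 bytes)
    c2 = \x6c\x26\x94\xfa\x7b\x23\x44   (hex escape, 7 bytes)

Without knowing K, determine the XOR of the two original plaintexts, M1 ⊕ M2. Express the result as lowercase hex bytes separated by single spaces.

53 a3 8f 40 3a d2 5f

c1 ⊕ c2 = (M1 ⊕ K) ⊕ (M2 ⊕ K) = M1 ⊕ M2 — the shared key cancels under XOR.
byte 0:  63 xor 108 =  83
byte 1: 133 xor  38 = 163
byte 2:  27 xor 148 = 143
byte 3: 186 xor 250 =  64
byte 4:  65 xor 123 =  58
byte 5: 241 xor  35 = 210
byte 6:  27 xor  68 =  95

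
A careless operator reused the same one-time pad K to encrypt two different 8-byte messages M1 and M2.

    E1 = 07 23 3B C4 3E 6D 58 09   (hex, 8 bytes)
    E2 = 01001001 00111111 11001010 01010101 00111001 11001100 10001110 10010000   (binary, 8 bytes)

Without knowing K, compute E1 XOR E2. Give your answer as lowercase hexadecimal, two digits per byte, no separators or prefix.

E1 ⊕ E2 = (M1 ⊕ K) ⊕ (M2 ⊕ K) = M1 ⊕ M2 — the shared key cancels under XOR.
07 XOR 49 = 4e
23 XOR 3f = 1c
3b XOR ca = f1
c4 XOR 55 = 91
3e XOR 39 = 07
6d XOR cc = a1
58 XOR 8e = d6
09 XOR 90 = 99

4e1cf19107a1d699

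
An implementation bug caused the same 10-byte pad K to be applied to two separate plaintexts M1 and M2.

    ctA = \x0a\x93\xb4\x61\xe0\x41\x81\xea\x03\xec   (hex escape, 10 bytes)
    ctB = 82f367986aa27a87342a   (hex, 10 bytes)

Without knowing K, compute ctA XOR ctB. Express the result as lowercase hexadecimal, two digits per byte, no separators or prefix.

ctA ⊕ ctB = (M1 ⊕ K) ⊕ (M2 ⊕ K) = M1 ⊕ M2 — the shared key cancels under XOR.
byte 0: 0a ^ 82 = 88
byte 1: 93 ^ f3 = 60
byte 2: b4 ^ 67 = d3
byte 3: 61 ^ 98 = f9
byte 4: e0 ^ 6a = 8a
byte 5: 41 ^ a2 = e3
byte 6: 81 ^ 7a = fb
byte 7: ea ^ 87 = 6d
byte 8: 03 ^ 34 = 37
byte 9: ec ^ 2a = c6

8860d3f98ae3fb6d37c6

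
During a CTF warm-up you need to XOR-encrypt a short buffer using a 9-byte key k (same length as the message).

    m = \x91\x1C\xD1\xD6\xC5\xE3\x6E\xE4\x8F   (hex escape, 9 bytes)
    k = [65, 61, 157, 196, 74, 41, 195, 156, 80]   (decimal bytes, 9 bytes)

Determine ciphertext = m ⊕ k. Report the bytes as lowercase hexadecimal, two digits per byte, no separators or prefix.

XOR is its own inverse, so applying the key byte-wise gives the result directly.
91 XOR 41 = d0
1c XOR 3d = 21
d1 XOR 9d = 4c
d6 XOR c4 = 12
c5 XOR 4a = 8f
e3 XOR 29 = ca
6e XOR c3 = ad
e4 XOR 9c = 78
8f XOR 50 = df

d0214c128fcaad78df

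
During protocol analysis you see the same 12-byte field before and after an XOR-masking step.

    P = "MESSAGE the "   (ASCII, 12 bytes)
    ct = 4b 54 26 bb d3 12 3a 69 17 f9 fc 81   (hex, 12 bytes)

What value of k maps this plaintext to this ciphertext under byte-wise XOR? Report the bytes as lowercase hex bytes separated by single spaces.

06 11 75 e8 92 55 7f 49 63 91 99 a1

Since ct = P ⊕ k, XORing both sides with P gives k = P ⊕ ct.
byte 0:  77 XOR  75 =   6
byte 1:  69 XOR  84 =  17
byte 2:  83 XOR  38 = 117
byte 3:  83 XOR 187 = 232
byte 4:  65 XOR 211 = 146
byte 5:  71 XOR  18 =  85
byte 6:  69 XOR  58 = 127
byte 7:  32 XOR 105 =  73
byte 8: 116 XOR  23 =  99
byte 9: 104 XOR 249 = 145
byte 10: 101 XOR 252 = 153
byte 11:  32 XOR 129 = 161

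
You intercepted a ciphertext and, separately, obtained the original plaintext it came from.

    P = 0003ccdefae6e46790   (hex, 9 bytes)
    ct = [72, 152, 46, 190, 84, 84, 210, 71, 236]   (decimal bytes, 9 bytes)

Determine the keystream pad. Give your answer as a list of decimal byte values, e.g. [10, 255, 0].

Since ct = P ⊕ pad, XORing both sides with P gives pad = P ⊕ ct.
byte 0: 00 ⊕ 48 = 48
byte 1: 03 ⊕ 98 = 9b
byte 2: cc ⊕ 2e = e2
byte 3: de ⊕ be = 60
byte 4: fa ⊕ 54 = ae
byte 5: e6 ⊕ 54 = b2
byte 6: e4 ⊕ d2 = 36
byte 7: 67 ⊕ 47 = 20
byte 8: 90 ⊕ ec = 7c

[72, 155, 226, 96, 174, 178, 54, 32, 124]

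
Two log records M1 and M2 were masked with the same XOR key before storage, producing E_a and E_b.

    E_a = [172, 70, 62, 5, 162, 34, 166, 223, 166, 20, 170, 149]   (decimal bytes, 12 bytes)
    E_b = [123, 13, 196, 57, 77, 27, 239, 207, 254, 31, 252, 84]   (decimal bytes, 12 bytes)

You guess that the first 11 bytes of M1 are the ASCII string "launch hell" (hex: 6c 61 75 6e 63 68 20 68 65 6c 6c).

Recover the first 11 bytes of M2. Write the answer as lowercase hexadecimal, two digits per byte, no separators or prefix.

bb2a8f528c5169783d673a

First, E_a ⊕ E_b = (M1 ⊕ K) ⊕ (M2 ⊕ K) = M1 ⊕ M2, so the key drops out. Then M2 = (M1 ⊕ M2) ⊕ M1 over the first 11 bytes.
byte 0: (ac ⊕ 7b) ⊕ 6c = d7 ⊕ 6c = bb
byte 1: (46 ⊕ 0d) ⊕ 61 = 4b ⊕ 61 = 2a
byte 2: (3e ⊕ c4) ⊕ 75 = fa ⊕ 75 = 8f
byte 3: (05 ⊕ 39) ⊕ 6e = 3c ⊕ 6e = 52
byte 4: (a2 ⊕ 4d) ⊕ 63 = ef ⊕ 63 = 8c
byte 5: (22 ⊕ 1b) ⊕ 68 = 39 ⊕ 68 = 51
byte 6: (a6 ⊕ ef) ⊕ 20 = 49 ⊕ 20 = 69
byte 7: (df ⊕ cf) ⊕ 68 = 10 ⊕ 68 = 78
byte 8: (a6 ⊕ fe) ⊕ 65 = 58 ⊕ 65 = 3d
byte 9: (14 ⊕ 1f) ⊕ 6c = 0b ⊕ 6c = 67
byte 10: (aa ⊕ fc) ⊕ 6c = 56 ⊕ 6c = 3a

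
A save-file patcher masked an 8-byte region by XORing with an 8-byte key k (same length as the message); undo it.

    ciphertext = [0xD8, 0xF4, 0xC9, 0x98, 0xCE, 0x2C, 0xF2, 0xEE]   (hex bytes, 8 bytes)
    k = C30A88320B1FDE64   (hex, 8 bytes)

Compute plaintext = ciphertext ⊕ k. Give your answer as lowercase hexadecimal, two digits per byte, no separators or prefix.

1bfe41aac5332c8a

d8 xor c3 = 1b
f4 xor 0a = fe
c9 xor 88 = 41
98 xor 32 = aa
ce xor 0b = c5
2c xor 1f = 33
f2 xor de = 2c
ee xor 64 = 8a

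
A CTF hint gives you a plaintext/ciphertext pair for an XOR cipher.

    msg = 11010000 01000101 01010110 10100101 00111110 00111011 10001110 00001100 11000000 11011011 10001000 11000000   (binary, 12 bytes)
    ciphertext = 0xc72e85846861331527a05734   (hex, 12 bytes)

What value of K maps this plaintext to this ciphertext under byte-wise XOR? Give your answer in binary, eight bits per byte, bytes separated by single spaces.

Since ciphertext = msg ⊕ K, XORing both sides with msg gives K = msg ⊕ ciphertext.
11010000 XOR 11000111 = 00010111
01000101 XOR 00101110 = 01101011
01010110 XOR 10000101 = 11010011
10100101 XOR 10000100 = 00100001
00111110 XOR 01101000 = 01010110
00111011 XOR 01100001 = 01011010
10001110 XOR 00110011 = 10111101
00001100 XOR 00010101 = 00011001
11000000 XOR 00100111 = 11100111
11011011 XOR 10100000 = 01111011
10001000 XOR 01010111 = 11011111
11000000 XOR 00110100 = 11110100

00010111 01101011 11010011 00100001 01010110 01011010 10111101 00011001 11100111 01111011 11011111 11110100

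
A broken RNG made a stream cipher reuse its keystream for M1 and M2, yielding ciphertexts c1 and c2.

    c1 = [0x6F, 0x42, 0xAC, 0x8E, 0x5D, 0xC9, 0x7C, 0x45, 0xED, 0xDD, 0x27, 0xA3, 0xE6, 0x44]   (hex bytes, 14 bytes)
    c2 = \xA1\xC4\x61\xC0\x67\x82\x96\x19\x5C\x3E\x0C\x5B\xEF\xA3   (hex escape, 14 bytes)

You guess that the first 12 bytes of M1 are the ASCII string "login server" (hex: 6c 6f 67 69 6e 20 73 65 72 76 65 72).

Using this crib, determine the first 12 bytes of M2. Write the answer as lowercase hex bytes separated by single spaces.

a2 e9 aa 27 54 6b 99 39 c3 95 4e 8a

First, c1 ⊕ c2 = (M1 ⊕ K) ⊕ (M2 ⊕ K) = M1 ⊕ M2, so the key drops out. Then M2 = (M1 ⊕ M2) ⊕ M1 over the first 12 bytes.
byte 0: (6f ^ a1) ^ 6c = ce ^ 6c = a2
byte 1: (42 ^ c4) ^ 6f = 86 ^ 6f = e9
byte 2: (ac ^ 61) ^ 67 = cd ^ 67 = aa
byte 3: (8e ^ c0) ^ 69 = 4e ^ 69 = 27
byte 4: (5d ^ 67) ^ 6e = 3a ^ 6e = 54
byte 5: (c9 ^ 82) ^ 20 = 4b ^ 20 = 6b
byte 6: (7c ^ 96) ^ 73 = ea ^ 73 = 99
byte 7: (45 ^ 19) ^ 65 = 5c ^ 65 = 39
byte 8: (ed ^ 5c) ^ 72 = b1 ^ 72 = c3
byte 9: (dd ^ 3e) ^ 76 = e3 ^ 76 = 95
byte 10: (27 ^ 0c) ^ 65 = 2b ^ 65 = 4e
byte 11: (a3 ^ 5b) ^ 72 = f8 ^ 72 = 8a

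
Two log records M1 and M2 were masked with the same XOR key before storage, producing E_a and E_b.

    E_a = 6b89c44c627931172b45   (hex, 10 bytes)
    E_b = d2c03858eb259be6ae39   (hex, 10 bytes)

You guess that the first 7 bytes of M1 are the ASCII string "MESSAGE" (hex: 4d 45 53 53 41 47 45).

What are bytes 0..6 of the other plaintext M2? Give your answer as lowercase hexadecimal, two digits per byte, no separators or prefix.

First, E_a ⊕ E_b = (M1 ⊕ K) ⊕ (M2 ⊕ K) = M1 ⊕ M2, so the key drops out. Then M2 = (M1 ⊕ M2) ⊕ M1 over the first 7 bytes.
byte 0: (6b ^ d2) ^ 4d = b9 ^ 4d = f4
byte 1: (89 ^ c0) ^ 45 = 49 ^ 45 = 0c
byte 2: (c4 ^ 38) ^ 53 = fc ^ 53 = af
byte 3: (4c ^ 58) ^ 53 = 14 ^ 53 = 47
byte 4: (62 ^ eb) ^ 41 = 89 ^ 41 = c8
byte 5: (79 ^ 25) ^ 47 = 5c ^ 47 = 1b
byte 6: (31 ^ 9b) ^ 45 = aa ^ 45 = ef

f40caf47c81bef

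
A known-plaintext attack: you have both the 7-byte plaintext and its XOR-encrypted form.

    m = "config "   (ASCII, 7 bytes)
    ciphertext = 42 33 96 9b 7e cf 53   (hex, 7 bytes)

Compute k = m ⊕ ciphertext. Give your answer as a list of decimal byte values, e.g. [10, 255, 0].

Since ciphertext = m ⊕ k, XORing both sides with m gives k = m ⊕ ciphertext.
byte 0: 63 XOR 42 = 21
byte 1: 6f XOR 33 = 5c
byte 2: 6e XOR 96 = f8
byte 3: 66 XOR 9b = fd
byte 4: 69 XOR 7e = 17
byte 5: 67 XOR cf = a8
byte 6: 20 XOR 53 = 73

[33, 92, 248, 253, 23, 168, 115]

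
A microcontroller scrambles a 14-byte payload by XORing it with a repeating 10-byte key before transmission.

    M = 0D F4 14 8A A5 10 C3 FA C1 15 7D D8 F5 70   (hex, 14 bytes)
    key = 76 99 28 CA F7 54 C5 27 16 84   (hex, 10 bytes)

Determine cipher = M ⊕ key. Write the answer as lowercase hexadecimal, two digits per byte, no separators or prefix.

The 10-byte key repeats, so the effective keystream is 76 99 28 ca f7 54 c5 27 16 84 76 99 28 ca.
byte 0: 0d ^ 76 = 7b
byte 1: f4 ^ 99 = 6d
byte 2: 14 ^ 28 = 3c
byte 3: 8a ^ ca = 40
byte 4: a5 ^ f7 = 52
byte 5: 10 ^ 54 = 44
byte 6: c3 ^ c5 = 06
byte 7: fa ^ 27 = dd
byte 8: c1 ^ 16 = d7
byte 9: 15 ^ 84 = 91
byte 10: 7d ^ 76 = 0b
byte 11: d8 ^ 99 = 41
byte 12: f5 ^ 28 = dd
byte 13: 70 ^ ca = ba

7b6d3c40524406ddd7910b41ddba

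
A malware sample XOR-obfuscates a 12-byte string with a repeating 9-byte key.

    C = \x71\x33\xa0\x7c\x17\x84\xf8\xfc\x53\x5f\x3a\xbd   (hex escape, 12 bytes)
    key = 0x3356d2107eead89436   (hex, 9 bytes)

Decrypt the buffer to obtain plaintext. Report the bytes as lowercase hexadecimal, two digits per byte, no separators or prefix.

The 9-byte key repeats, so the effective keystream is 33 56 d2 10 7e ea d8 94 36 33 56 d2.
byte 0: 71 XOR 33 = 42
byte 1: 33 XOR 56 = 65
byte 2: a0 XOR d2 = 72
byte 3: 7c XOR 10 = 6c
byte 4: 17 XOR 7e = 69
byte 5: 84 XOR ea = 6e
byte 6: f8 XOR d8 = 20
byte 7: fc XOR 94 = 68
byte 8: 53 XOR 36 = 65
byte 9: 5f XOR 33 = 6c
byte 10: 3a XOR 56 = 6c
byte 11: bd XOR d2 = 6f

4265726c696e2068656c6c6f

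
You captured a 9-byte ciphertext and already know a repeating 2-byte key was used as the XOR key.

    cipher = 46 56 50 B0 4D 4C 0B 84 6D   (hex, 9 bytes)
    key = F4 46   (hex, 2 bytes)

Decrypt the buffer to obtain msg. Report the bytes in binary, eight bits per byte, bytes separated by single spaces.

10110010 00010000 10100100 11110110 10111001 00001010 11111111 11000010 10011001

The 2-byte key repeats, so the effective keystream is f4 46 f4 46 f4 46 f4 46 f4.
byte 0: 46 ^ f4 = b2
byte 1: 56 ^ 46 = 10
byte 2: 50 ^ f4 = a4
byte 3: b0 ^ 46 = f6
byte 4: 4d ^ f4 = b9
byte 5: 4c ^ 46 = 0a
byte 6: 0b ^ f4 = ff
byte 7: 84 ^ 46 = c2
byte 8: 6d ^ f4 = 99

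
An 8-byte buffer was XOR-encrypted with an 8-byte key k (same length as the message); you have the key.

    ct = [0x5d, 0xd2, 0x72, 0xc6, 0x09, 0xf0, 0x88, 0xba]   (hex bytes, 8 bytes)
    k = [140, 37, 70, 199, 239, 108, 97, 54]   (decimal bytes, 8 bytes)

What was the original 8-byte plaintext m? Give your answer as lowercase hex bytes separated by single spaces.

XOR is its own inverse, so applying the key byte-wise gives the result directly.
byte 0: 5d ^ 8c = d1
byte 1: d2 ^ 25 = f7
byte 2: 72 ^ 46 = 34
byte 3: c6 ^ c7 = 01
byte 4: 09 ^ ef = e6
byte 5: f0 ^ 6c = 9c
byte 6: 88 ^ 61 = e9
byte 7: ba ^ 36 = 8c

d1 f7 34 01 e6 9c e9 8c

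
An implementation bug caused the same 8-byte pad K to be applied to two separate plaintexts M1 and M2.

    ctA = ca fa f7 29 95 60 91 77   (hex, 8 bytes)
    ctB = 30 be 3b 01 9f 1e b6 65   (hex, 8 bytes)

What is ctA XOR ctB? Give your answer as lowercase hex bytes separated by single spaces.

ctA ⊕ ctB = (M1 ⊕ K) ⊕ (M2 ⊕ K) = M1 ⊕ M2 — the shared key cancels under XOR.
byte 0: ca ⊕ 30 = fa
byte 1: fa ⊕ be = 44
byte 2: f7 ⊕ 3b = cc
byte 3: 29 ⊕ 01 = 28
byte 4: 95 ⊕ 9f = 0a
byte 5: 60 ⊕ 1e = 7e
byte 6: 91 ⊕ b6 = 27
byte 7: 77 ⊕ 65 = 12

fa 44 cc 28 0a 7e 27 12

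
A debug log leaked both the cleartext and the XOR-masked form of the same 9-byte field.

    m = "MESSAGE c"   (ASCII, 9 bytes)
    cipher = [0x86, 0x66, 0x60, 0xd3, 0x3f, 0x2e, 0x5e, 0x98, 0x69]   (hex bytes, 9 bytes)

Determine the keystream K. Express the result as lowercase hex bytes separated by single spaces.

cb 23 33 80 7e 69 1b b8 0a

Since cipher = m ⊕ K, XORing both sides with m gives K = m ⊕ cipher.
4d xor 86 = cb
45 xor 66 = 23
53 xor 60 = 33
53 xor d3 = 80
41 xor 3f = 7e
47 xor 2e = 69
45 xor 5e = 1b
20 xor 98 = b8
63 xor 69 = 0a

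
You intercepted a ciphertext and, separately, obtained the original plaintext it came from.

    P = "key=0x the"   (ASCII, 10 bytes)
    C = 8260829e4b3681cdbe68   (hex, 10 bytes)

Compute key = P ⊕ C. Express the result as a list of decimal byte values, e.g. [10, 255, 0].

[233, 5, 251, 163, 123, 78, 161, 185, 214, 13]

Since C = P ⊕ key, XORing both sides with P gives key = P ⊕ C.
107 XOR 130 = 233
101 XOR  96 =   5
121 XOR 130 = 251
 61 XOR 158 = 163
 48 XOR  75 = 123
120 XOR  54 =  78
 32 XOR 129 = 161
116 XOR 205 = 185
104 XOR 190 = 214
101 XOR 104 =  13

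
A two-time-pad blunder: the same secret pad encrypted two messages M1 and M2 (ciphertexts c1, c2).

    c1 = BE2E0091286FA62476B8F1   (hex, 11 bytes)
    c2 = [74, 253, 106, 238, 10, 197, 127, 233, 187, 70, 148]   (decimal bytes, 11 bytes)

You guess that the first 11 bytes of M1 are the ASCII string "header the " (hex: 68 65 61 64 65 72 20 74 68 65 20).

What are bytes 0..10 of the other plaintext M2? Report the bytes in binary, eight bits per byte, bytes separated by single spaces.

First, c1 ⊕ c2 = (M1 ⊕ K) ⊕ (M2 ⊕ K) = M1 ⊕ M2, so the key drops out. Then M2 = (M1 ⊕ M2) ⊕ M1 over the first 11 bytes.
byte 0: (be ⊕ 4a) ⊕ 68 = f4 ⊕ 68 = 9c
byte 1: (2e ⊕ fd) ⊕ 65 = d3 ⊕ 65 = b6
byte 2: (00 ⊕ 6a) ⊕ 61 = 6a ⊕ 61 = 0b
byte 3: (91 ⊕ ee) ⊕ 64 = 7f ⊕ 64 = 1b
byte 4: (28 ⊕ 0a) ⊕ 65 = 22 ⊕ 65 = 47
byte 5: (6f ⊕ c5) ⊕ 72 = aa ⊕ 72 = d8
byte 6: (a6 ⊕ 7f) ⊕ 20 = d9 ⊕ 20 = f9
byte 7: (24 ⊕ e9) ⊕ 74 = cd ⊕ 74 = b9
byte 8: (76 ⊕ bb) ⊕ 68 = cd ⊕ 68 = a5
byte 9: (b8 ⊕ 46) ⊕ 65 = fe ⊕ 65 = 9b
byte 10: (f1 ⊕ 94) ⊕ 20 = 65 ⊕ 20 = 45

10011100 10110110 00001011 00011011 01000111 11011000 11111001 10111001 10100101 10011011 01000101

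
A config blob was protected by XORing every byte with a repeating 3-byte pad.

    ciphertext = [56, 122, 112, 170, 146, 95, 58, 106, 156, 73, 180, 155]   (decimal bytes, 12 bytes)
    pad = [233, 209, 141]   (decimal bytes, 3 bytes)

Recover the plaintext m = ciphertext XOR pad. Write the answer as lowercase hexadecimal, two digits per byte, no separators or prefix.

d1abfd4343d2d3bb11a06516

The 3-byte key repeats, so the effective keystream is e9 d1 8d e9 d1 8d e9 d1 8d e9 d1 8d.
byte 0:  56 ^ 233 = 209
byte 1: 122 ^ 209 = 171
byte 2: 112 ^ 141 = 253
byte 3: 170 ^ 233 =  67
byte 4: 146 ^ 209 =  67
byte 5:  95 ^ 141 = 210
byte 6:  58 ^ 233 = 211
byte 7: 106 ^ 209 = 187
byte 8: 156 ^ 141 =  17
byte 9:  73 ^ 233 = 160
byte 10: 180 ^ 209 = 101
byte 11: 155 ^ 141 =  22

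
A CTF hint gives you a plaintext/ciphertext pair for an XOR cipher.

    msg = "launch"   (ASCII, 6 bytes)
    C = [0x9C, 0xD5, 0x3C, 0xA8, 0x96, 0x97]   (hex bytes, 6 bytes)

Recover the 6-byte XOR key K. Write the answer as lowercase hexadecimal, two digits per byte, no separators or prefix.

Since C = msg ⊕ K, XORing both sides with msg gives K = msg ⊕ C.
6c XOR 9c = f0
61 XOR d5 = b4
75 XOR 3c = 49
6e XOR a8 = c6
63 XOR 96 = f5
68 XOR 97 = ff

f0b449c6f5ff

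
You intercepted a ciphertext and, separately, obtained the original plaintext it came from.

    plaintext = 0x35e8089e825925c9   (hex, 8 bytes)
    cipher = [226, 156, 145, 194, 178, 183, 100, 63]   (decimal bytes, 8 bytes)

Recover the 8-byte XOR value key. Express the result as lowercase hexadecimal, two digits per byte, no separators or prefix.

Since cipher = plaintext ⊕ key, XORing both sides with plaintext gives key = plaintext ⊕ cipher.
35 ⊕ e2 = d7
e8 ⊕ 9c = 74
08 ⊕ 91 = 99
9e ⊕ c2 = 5c
82 ⊕ b2 = 30
59 ⊕ b7 = ee
25 ⊕ 64 = 41
c9 ⊕ 3f = f6

d774995c30ee41f6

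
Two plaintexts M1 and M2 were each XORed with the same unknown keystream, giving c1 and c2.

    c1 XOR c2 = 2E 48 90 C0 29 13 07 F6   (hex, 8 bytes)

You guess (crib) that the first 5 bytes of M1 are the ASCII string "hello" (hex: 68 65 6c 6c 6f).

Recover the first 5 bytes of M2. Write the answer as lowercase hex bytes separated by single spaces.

46 2d fc ac 46

Since c1 ⊕ c2 = M1 ⊕ M2, XORing with the guessed M1 bytes yields the corresponding M2 bytes: M2 = (c1 ⊕ c2) ⊕ M1.
byte 0: 2e ^ 68 = 46
byte 1: 48 ^ 65 = 2d
byte 2: 90 ^ 6c = fc
byte 3: c0 ^ 6c = ac
byte 4: 29 ^ 6f = 46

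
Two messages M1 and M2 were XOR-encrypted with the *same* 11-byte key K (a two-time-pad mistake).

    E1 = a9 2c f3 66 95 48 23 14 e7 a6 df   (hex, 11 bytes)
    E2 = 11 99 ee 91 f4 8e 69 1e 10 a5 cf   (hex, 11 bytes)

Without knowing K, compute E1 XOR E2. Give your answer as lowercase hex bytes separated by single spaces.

E1 ⊕ E2 = (M1 ⊕ K) ⊕ (M2 ⊕ K) = M1 ⊕ M2 — the shared key cancels under XOR.
a9 xor 11 = b8
2c xor 99 = b5
f3 xor ee = 1d
66 xor 91 = f7
95 xor f4 = 61
48 xor 8e = c6
23 xor 69 = 4a
14 xor 1e = 0a
e7 xor 10 = f7
a6 xor a5 = 03
df xor cf = 10

b8 b5 1d f7 61 c6 4a 0a f7 03 10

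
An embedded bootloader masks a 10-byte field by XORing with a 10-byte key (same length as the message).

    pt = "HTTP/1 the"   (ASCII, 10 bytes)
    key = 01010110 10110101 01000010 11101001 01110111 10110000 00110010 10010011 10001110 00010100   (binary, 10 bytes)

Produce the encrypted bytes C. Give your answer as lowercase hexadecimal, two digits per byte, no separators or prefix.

48 ^ 56 = 1e
54 ^ b5 = e1
54 ^ 42 = 16
50 ^ e9 = b9
2f ^ 77 = 58
31 ^ b0 = 81
20 ^ 32 = 12
74 ^ 93 = e7
68 ^ 8e = e6
65 ^ 14 = 71

1ee116b9588112e7e671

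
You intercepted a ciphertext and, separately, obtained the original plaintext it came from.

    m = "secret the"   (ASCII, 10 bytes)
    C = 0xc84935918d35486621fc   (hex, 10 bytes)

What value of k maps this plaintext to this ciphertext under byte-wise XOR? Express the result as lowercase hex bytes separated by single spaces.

bb 2c 56 e3 e8 41 68 12 49 99

Since C = m ⊕ k, XORing both sides with m gives k = m ⊕ C.
byte 0: 73 ⊕ c8 = bb
byte 1: 65 ⊕ 49 = 2c
byte 2: 63 ⊕ 35 = 56
byte 3: 72 ⊕ 91 = e3
byte 4: 65 ⊕ 8d = e8
byte 5: 74 ⊕ 35 = 41
byte 6: 20 ⊕ 48 = 68
byte 7: 74 ⊕ 66 = 12
byte 8: 68 ⊕ 21 = 49
byte 9: 65 ⊕ fc = 99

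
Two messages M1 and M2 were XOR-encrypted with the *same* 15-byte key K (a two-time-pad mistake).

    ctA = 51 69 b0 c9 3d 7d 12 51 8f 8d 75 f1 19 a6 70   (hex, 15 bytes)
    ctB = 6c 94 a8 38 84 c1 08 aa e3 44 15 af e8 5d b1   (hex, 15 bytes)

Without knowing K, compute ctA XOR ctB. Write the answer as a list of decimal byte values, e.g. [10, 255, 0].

[61, 253, 24, 241, 185, 188, 26, 251, 108, 201, 96, 94, 241, 251, 193]

ctA ⊕ ctB = (M1 ⊕ K) ⊕ (M2 ⊕ K) = M1 ⊕ M2 — the shared key cancels under XOR.
51 ^ 6c = 3d
69 ^ 94 = fd
b0 ^ a8 = 18
c9 ^ 38 = f1
3d ^ 84 = b9
7d ^ c1 = bc
12 ^ 08 = 1a
51 ^ aa = fb
8f ^ e3 = 6c
8d ^ 44 = c9
75 ^ 15 = 60
f1 ^ af = 5e
19 ^ e8 = f1
a6 ^ 5d = fb
70 ^ b1 = c1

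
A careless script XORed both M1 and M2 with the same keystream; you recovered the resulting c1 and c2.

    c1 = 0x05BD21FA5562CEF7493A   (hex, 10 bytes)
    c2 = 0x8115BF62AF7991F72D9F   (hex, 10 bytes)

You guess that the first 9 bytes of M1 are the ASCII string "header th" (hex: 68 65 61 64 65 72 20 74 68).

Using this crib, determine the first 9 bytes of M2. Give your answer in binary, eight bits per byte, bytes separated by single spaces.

11101100 11001101 11111111 11111100 10011111 01101001 01111111 01110100 00001100

First, c1 ⊕ c2 = (M1 ⊕ K) ⊕ (M2 ⊕ K) = M1 ⊕ M2, so the key drops out. Then M2 = (M1 ⊕ M2) ⊕ M1 over the first 9 bytes.
byte 0: (05 xor 81) xor 68 = 84 xor 68 = ec
byte 1: (bd xor 15) xor 65 = a8 xor 65 = cd
byte 2: (21 xor bf) xor 61 = 9e xor 61 = ff
byte 3: (fa xor 62) xor 64 = 98 xor 64 = fc
byte 4: (55 xor af) xor 65 = fa xor 65 = 9f
byte 5: (62 xor 79) xor 72 = 1b xor 72 = 69
byte 6: (ce xor 91) xor 20 = 5f xor 20 = 7f
byte 7: (f7 xor f7) xor 74 = 00 xor 74 = 74
byte 8: (49 xor 2d) xor 68 = 64 xor 68 = 0c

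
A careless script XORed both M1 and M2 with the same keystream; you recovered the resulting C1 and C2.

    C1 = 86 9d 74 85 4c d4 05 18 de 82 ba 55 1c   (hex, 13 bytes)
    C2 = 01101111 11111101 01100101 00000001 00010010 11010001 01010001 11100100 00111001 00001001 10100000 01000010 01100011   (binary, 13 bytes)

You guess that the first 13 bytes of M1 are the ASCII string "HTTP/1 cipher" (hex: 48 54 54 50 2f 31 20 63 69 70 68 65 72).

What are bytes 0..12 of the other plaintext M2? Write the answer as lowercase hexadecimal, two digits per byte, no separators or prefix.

First, C1 ⊕ C2 = (M1 ⊕ K) ⊕ (M2 ⊕ K) = M1 ⊕ M2, so the key drops out. Then M2 = (M1 ⊕ M2) ⊕ M1 over the first 13 bytes.
byte 0: (86 ^ 6f) ^ 48 = e9 ^ 48 = a1
byte 1: (9d ^ fd) ^ 54 = 60 ^ 54 = 34
byte 2: (74 ^ 65) ^ 54 = 11 ^ 54 = 45
byte 3: (85 ^ 01) ^ 50 = 84 ^ 50 = d4
byte 4: (4c ^ 12) ^ 2f = 5e ^ 2f = 71
byte 5: (d4 ^ d1) ^ 31 = 05 ^ 31 = 34
byte 6: (05 ^ 51) ^ 20 = 54 ^ 20 = 74
byte 7: (18 ^ e4) ^ 63 = fc ^ 63 = 9f
byte 8: (de ^ 39) ^ 69 = e7 ^ 69 = 8e
byte 9: (82 ^ 09) ^ 70 = 8b ^ 70 = fb
byte 10: (ba ^ a0) ^ 68 = 1a ^ 68 = 72
byte 11: (55 ^ 42) ^ 65 = 17 ^ 65 = 72
byte 12: (1c ^ 63) ^ 72 = 7f ^ 72 = 0d

a13445d47134749f8efb72720d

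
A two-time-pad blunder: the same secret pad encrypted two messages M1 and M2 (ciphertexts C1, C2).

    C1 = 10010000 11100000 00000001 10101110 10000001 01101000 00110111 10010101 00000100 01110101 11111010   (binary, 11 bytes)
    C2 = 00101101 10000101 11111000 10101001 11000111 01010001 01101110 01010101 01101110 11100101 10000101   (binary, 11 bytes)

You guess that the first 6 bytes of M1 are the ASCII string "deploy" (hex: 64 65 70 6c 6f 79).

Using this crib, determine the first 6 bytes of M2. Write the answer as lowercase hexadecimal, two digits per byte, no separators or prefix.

d900896b2940

First, C1 ⊕ C2 = (M1 ⊕ K) ⊕ (M2 ⊕ K) = M1 ⊕ M2, so the key drops out. Then M2 = (M1 ⊕ M2) ⊕ M1 over the first 6 bytes.
byte 0: (90 xor 2d) xor 64 = bd xor 64 = d9
byte 1: (e0 xor 85) xor 65 = 65 xor 65 = 00
byte 2: (01 xor f8) xor 70 = f9 xor 70 = 89
byte 3: (ae xor a9) xor 6c = 07 xor 6c = 6b
byte 4: (81 xor c7) xor 6f = 46 xor 6f = 29
byte 5: (68 xor 51) xor 79 = 39 xor 79 = 40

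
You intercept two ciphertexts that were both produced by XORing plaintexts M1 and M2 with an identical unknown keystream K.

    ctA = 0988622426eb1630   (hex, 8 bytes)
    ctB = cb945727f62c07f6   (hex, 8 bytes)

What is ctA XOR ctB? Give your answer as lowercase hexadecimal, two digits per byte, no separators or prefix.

ctA ⊕ ctB = (M1 ⊕ K) ⊕ (M2 ⊕ K) = M1 ⊕ M2 — the shared key cancels under XOR.
byte 0: 00001001 ⊕ 11001011 = 11000010
byte 1: 10001000 ⊕ 10010100 = 00011100
byte 2: 01100010 ⊕ 01010111 = 00110101
byte 3: 00100100 ⊕ 00100111 = 00000011
byte 4: 00100110 ⊕ 11110110 = 11010000
byte 5: 11101011 ⊕ 00101100 = 11000111
byte 6: 00010110 ⊕ 00000111 = 00010001
byte 7: 00110000 ⊕ 11110110 = 11000110

c21c3503d0c711c6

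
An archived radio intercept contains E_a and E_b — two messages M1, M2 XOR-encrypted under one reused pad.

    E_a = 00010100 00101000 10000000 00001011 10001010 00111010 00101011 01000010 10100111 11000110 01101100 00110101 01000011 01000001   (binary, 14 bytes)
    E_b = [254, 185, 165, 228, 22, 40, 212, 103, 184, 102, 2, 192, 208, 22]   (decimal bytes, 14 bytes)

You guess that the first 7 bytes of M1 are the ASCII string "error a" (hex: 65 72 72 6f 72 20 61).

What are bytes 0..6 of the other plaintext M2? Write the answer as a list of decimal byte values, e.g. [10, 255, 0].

First, E_a ⊕ E_b = (M1 ⊕ K) ⊕ (M2 ⊕ K) = M1 ⊕ M2, so the key drops out. Then M2 = (M1 ⊕ M2) ⊕ M1 over the first 7 bytes.
byte 0: (14 xor fe) xor 65 = ea xor 65 = 8f
byte 1: (28 xor b9) xor 72 = 91 xor 72 = e3
byte 2: (80 xor a5) xor 72 = 25 xor 72 = 57
byte 3: (0b xor e4) xor 6f = ef xor 6f = 80
byte 4: (8a xor 16) xor 72 = 9c xor 72 = ee
byte 5: (3a xor 28) xor 20 = 12 xor 20 = 32
byte 6: (2b xor d4) xor 61 = ff xor 61 = 9e

[143, 227, 87, 128, 238, 50, 158]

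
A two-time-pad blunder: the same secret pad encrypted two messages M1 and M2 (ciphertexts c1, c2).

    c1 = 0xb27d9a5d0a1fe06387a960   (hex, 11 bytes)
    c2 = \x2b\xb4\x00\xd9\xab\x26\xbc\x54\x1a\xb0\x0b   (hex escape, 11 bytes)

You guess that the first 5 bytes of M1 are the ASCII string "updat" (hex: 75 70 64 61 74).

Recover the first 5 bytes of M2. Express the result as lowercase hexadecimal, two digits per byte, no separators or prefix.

ecb9fee5d5

First, c1 ⊕ c2 = (M1 ⊕ K) ⊕ (M2 ⊕ K) = M1 ⊕ M2, so the key drops out. Then M2 = (M1 ⊕ M2) ⊕ M1 over the first 5 bytes.
byte 0: (b2 xor 2b) xor 75 = 99 xor 75 = ec
byte 1: (7d xor b4) xor 70 = c9 xor 70 = b9
byte 2: (9a xor 00) xor 64 = 9a xor 64 = fe
byte 3: (5d xor d9) xor 61 = 84 xor 61 = e5
byte 4: (0a xor ab) xor 74 = a1 xor 74 = d5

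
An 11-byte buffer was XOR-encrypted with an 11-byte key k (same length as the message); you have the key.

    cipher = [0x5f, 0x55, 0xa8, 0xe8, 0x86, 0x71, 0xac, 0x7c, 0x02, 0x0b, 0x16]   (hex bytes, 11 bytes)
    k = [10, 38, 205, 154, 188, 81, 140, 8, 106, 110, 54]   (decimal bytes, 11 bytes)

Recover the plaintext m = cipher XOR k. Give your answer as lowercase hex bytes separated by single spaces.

5f xor 0a = 55
55 xor 26 = 73
a8 xor cd = 65
e8 xor 9a = 72
86 xor bc = 3a
71 xor 51 = 20
ac xor 8c = 20
7c xor 08 = 74
02 xor 6a = 68
0b xor 6e = 65
16 xor 36 = 20

55 73 65 72 3a 20 20 74 68 65 20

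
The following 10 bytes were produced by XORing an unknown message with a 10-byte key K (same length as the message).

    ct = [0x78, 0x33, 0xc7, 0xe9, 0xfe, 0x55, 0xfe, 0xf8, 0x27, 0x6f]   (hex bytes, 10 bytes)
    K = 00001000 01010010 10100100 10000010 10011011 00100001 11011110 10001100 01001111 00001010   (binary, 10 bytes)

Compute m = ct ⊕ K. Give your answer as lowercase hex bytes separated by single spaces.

XOR is its own inverse, so applying the key byte-wise gives the result directly.
byte 0: 78 xor 08 = 70
byte 1: 33 xor 52 = 61
byte 2: c7 xor a4 = 63
byte 3: e9 xor 82 = 6b
byte 4: fe xor 9b = 65
byte 5: 55 xor 21 = 74
byte 6: fe xor de = 20
byte 7: f8 xor 8c = 74
byte 8: 27 xor 4f = 68
byte 9: 6f xor 0a = 65

70 61 63 6b 65 74 20 74 68 65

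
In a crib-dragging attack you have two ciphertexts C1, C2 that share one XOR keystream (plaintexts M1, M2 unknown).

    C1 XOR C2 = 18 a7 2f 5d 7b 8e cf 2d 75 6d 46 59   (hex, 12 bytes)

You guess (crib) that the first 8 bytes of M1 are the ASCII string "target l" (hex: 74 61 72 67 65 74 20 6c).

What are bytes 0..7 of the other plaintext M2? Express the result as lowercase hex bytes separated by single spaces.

Since C1 ⊕ C2 = M1 ⊕ M2, XORing with the guessed M1 bytes yields the corresponding M2 bytes: M2 = (C1 ⊕ C2) ⊕ M1.
byte 0: 18 XOR 74 = 6c
byte 1: a7 XOR 61 = c6
byte 2: 2f XOR 72 = 5d
byte 3: 5d XOR 67 = 3a
byte 4: 7b XOR 65 = 1e
byte 5: 8e XOR 74 = fa
byte 6: cf XOR 20 = ef
byte 7: 2d XOR 6c = 41

6c c6 5d 3a 1e fa ef 41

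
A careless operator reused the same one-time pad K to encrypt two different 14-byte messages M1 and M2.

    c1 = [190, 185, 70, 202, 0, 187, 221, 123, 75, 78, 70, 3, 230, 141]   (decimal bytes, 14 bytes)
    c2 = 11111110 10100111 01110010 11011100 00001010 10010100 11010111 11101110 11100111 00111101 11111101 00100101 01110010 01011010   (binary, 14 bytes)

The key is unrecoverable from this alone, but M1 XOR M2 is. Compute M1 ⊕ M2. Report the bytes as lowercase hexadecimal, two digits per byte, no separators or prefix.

c1 ⊕ c2 = (M1 ⊕ K) ⊕ (M2 ⊕ K) = M1 ⊕ M2 — the shared key cancels under XOR.
be ^ fe = 40
b9 ^ a7 = 1e
46 ^ 72 = 34
ca ^ dc = 16
00 ^ 0a = 0a
bb ^ 94 = 2f
dd ^ d7 = 0a
7b ^ ee = 95
4b ^ e7 = ac
4e ^ 3d = 73
46 ^ fd = bb
03 ^ 25 = 26
e6 ^ 72 = 94
8d ^ 5a = d7

401e34160a2f0a95ac73bb2694d7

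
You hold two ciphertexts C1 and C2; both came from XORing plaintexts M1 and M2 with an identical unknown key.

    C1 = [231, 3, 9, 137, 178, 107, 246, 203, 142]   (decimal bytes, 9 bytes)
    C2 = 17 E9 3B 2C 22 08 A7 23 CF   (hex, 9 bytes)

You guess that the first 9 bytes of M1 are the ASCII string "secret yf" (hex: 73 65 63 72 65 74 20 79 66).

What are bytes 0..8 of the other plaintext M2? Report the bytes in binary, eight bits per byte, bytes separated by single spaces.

10000011 10001111 01010001 11010111 11110101 00010111 01110001 10010001 00100111

First, C1 ⊕ C2 = (M1 ⊕ K) ⊕ (M2 ⊕ K) = M1 ⊕ M2, so the key drops out. Then M2 = (M1 ⊕ M2) ⊕ M1 over the first 9 bytes.
byte 0: (e7 XOR 17) XOR 73 = f0 XOR 73 = 83
byte 1: (03 XOR e9) XOR 65 = ea XOR 65 = 8f
byte 2: (09 XOR 3b) XOR 63 = 32 XOR 63 = 51
byte 3: (89 XOR 2c) XOR 72 = a5 XOR 72 = d7
byte 4: (b2 XOR 22) XOR 65 = 90 XOR 65 = f5
byte 5: (6b XOR 08) XOR 74 = 63 XOR 74 = 17
byte 6: (f6 XOR a7) XOR 20 = 51 XOR 20 = 71
byte 7: (cb XOR 23) XOR 79 = e8 XOR 79 = 91
byte 8: (8e XOR cf) XOR 66 = 41 XOR 66 = 27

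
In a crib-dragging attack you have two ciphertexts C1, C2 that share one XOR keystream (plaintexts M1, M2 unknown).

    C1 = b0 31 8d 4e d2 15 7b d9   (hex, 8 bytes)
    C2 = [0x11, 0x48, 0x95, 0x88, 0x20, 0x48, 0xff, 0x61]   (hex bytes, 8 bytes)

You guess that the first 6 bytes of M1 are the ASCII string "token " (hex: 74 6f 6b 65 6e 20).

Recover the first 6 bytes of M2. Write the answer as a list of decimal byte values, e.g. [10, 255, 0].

[213, 22, 115, 163, 156, 125]

First, C1 ⊕ C2 = (M1 ⊕ K) ⊕ (M2 ⊕ K) = M1 ⊕ M2, so the key drops out. Then M2 = (M1 ⊕ M2) ⊕ M1 over the first 6 bytes.
byte 0: (b0 ^ 11) ^ 74 = a1 ^ 74 = d5
byte 1: (31 ^ 48) ^ 6f = 79 ^ 6f = 16
byte 2: (8d ^ 95) ^ 6b = 18 ^ 6b = 73
byte 3: (4e ^ 88) ^ 65 = c6 ^ 65 = a3
byte 4: (d2 ^ 20) ^ 6e = f2 ^ 6e = 9c
byte 5: (15 ^ 48) ^ 20 = 5d ^ 20 = 7d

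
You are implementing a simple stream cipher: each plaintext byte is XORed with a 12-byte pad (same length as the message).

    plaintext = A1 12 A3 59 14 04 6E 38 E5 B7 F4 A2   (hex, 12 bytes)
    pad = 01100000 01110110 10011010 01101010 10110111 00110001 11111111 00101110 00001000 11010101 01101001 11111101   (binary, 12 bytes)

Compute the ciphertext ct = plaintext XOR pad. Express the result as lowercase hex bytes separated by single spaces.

XOR is its own inverse, so applying the key byte-wise gives the result directly.
10100001 XOR 01100000 = 11000001
00010010 XOR 01110110 = 01100100
10100011 XOR 10011010 = 00111001
01011001 XOR 01101010 = 00110011
00010100 XOR 10110111 = 10100011
00000100 XOR 00110001 = 00110101
01101110 XOR 11111111 = 10010001
00111000 XOR 00101110 = 00010110
11100101 XOR 00001000 = 11101101
10110111 XOR 11010101 = 01100010
11110100 XOR 01101001 = 10011101
10100010 XOR 11111101 = 01011111

c1 64 39 33 a3 35 91 16 ed 62 9d 5f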